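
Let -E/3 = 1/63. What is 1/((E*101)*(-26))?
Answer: 21/2626 ≈ 0.0079969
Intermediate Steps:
E = -1/21 (E = -3/63 = -3*1/63 = -1/21 ≈ -0.047619)
1/((E*101)*(-26)) = 1/(-1/21*101*(-26)) = 1/(-101/21*(-26)) = 1/(2626/21) = 21/2626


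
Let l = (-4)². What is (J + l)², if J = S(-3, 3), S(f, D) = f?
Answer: 169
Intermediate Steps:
l = 16
J = -3
(J + l)² = (-3 + 16)² = 13² = 169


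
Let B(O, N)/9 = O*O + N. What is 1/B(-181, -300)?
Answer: 1/292149 ≈ 3.4229e-6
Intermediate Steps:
B(O, N) = 9*N + 9*O**2 (B(O, N) = 9*(O*O + N) = 9*(O**2 + N) = 9*(N + O**2) = 9*N + 9*O**2)
1/B(-181, -300) = 1/(9*(-300) + 9*(-181)**2) = 1/(-2700 + 9*32761) = 1/(-2700 + 294849) = 1/292149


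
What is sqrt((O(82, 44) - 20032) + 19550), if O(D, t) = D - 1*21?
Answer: I*sqrt(421) ≈ 20.518*I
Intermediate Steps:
O(D, t) = -21 + D (O(D, t) = D - 21 = -21 + D)
sqrt((O(82, 44) - 20032) + 19550) = sqrt(((-21 + 82) - 20032) + 19550) = sqrt((61 - 20032) + 19550) = sqrt(-19971 + 19550) = sqrt(-421) = I*sqrt(421)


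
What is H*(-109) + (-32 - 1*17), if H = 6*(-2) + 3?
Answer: 932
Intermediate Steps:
H = -9 (H = -12 + 3 = -9)
H*(-109) + (-32 - 1*17) = -9*(-109) + (-32 - 1*17) = 981 + (-32 - 17) = 981 - 49 = 932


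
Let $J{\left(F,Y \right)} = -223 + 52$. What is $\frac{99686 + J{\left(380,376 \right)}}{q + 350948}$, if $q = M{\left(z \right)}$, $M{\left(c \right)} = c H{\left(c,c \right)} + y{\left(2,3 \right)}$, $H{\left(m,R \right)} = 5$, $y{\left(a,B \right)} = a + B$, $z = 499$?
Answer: $\frac{99515}{353448} \approx 0.28155$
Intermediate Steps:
$y{\left(a,B \right)} = B + a$
$J{\left(F,Y \right)} = -171$
$M{\left(c \right)} = 5 + 5 c$ ($M{\left(c \right)} = c 5 + \left(3 + 2\right) = 5 c + 5 = 5 + 5 c$)
$q = 2500$ ($q = 5 + 5 \cdot 499 = 5 + 2495 = 2500$)
$\frac{99686 + J{\left(380,376 \right)}}{q + 350948} = \frac{99686 - 171}{2500 + 350948} = \frac{99515}{353448}$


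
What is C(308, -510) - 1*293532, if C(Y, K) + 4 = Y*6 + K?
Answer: -292198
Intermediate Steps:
C(Y, K) = -4 + K + 6*Y (C(Y, K) = -4 + (Y*6 + K) = -4 + (6*Y + K) = -4 + (K + 6*Y) = -4 + K + 6*Y)
C(308, -510) - 1*293532 = (-4 - 510 + 6*308) - 1*293532 = (-4 - 510 + 1848) - 293532 = 1334 - 293532 = -292198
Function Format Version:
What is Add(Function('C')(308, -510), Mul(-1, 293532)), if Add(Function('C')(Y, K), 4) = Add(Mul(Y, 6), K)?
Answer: -292198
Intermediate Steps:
Function('C')(Y, K) = Add(-4, K, Mul(6, Y)) (Function('C')(Y, K) = Add(-4, Add(Mul(Y, 6), K)) = Add(-4, Add(Mul(6, Y), K)) = Add(-4, Add(K, Mul(6, Y))) = Add(-4, K, Mul(6, Y)))
Add(Function('C')(308, -510), Mul(-1, 293532)) = Add(Add(-4, -510, Mul(6, 308)), Mul(-1, 293532)) = Add(Add(-4, -510, 1848), -293532) = Add(1334, -293532) = -292198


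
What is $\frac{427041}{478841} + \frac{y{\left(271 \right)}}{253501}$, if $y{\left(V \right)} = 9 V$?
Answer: $\frac{109423213740}{121386672341} \approx 0.90144$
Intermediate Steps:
$\frac{427041}{478841} + \frac{y{\left(271 \right)}}{253501} = \frac{427041}{478841} + \frac{9 \cdot 271}{253501} = 427041 \cdot \frac{1}{478841} + 2439 \cdot \frac{1}{253501} = \frac{427041}{478841} + \frac{2439}{253501} = \frac{109423213740}{121386672341}$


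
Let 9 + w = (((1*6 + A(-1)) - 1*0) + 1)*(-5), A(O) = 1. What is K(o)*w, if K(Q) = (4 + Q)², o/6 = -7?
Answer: -70756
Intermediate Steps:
o = -42 (o = 6*(-7) = -42)
w = -49 (w = -9 + (((1*6 + 1) - 1*0) + 1)*(-5) = -9 + (((6 + 1) + 0) + 1)*(-5) = -9 + ((7 + 0) + 1)*(-5) = -9 + (7 + 1)*(-5) = -9 + 8*(-5) = -9 - 40 = -49)
K(o)*w = (4 - 42)²*(-49) = (-38)²*(-49) = 1444*(-49) = -70756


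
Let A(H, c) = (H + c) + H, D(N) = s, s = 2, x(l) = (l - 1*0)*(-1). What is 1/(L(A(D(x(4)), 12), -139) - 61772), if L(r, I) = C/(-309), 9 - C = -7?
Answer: -309/19087564 ≈ -1.6189e-5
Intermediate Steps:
C = 16 (C = 9 - 1*(-7) = 9 + 7 = 16)
x(l) = -l (x(l) = (l + 0)*(-1) = l*(-1) = -l)
D(N) = 2
A(H, c) = c + 2*H
L(r, I) = -16/309 (L(r, I) = 16/(-309) = 16*(-1/309) = -16/309)
1/(L(A(D(x(4)), 12), -139) - 61772) = 1/(-16/309 - 61772) = 1/(-19087564/309) = -309/19087564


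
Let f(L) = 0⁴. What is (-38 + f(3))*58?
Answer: -2204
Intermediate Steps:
f(L) = 0
(-38 + f(3))*58 = (-38 + 0)*58 = -38*58 = -2204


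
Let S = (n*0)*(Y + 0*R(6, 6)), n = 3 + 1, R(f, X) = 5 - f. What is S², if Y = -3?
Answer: 0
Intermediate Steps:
n = 4
S = 0 (S = (4*0)*(-3 + 0*(5 - 1*6)) = 0*(-3 + 0*(5 - 6)) = 0*(-3 + 0*(-1)) = 0*(-3 + 0) = 0*(-3) = 0)
S² = 0² = 0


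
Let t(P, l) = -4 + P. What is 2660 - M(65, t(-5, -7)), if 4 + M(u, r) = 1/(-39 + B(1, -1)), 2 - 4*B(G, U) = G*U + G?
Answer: 205130/77 ≈ 2664.0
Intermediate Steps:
B(G, U) = ½ - G/4 - G*U/4 (B(G, U) = ½ - (G*U + G)/4 = ½ - (G + G*U)/4 = ½ + (-G/4 - G*U/4) = ½ - G/4 - G*U/4)
M(u, r) = -310/77 (M(u, r) = -4 + 1/(-39 + (½ - ¼*1 - ¼*1*(-1))) = -4 + 1/(-39 + (½ - ¼ + ¼)) = -4 + 1/(-39 + ½) = -4 + 1/(-77/2) = -4 - 2/77 = -310/77)
2660 - M(65, t(-5, -7)) = 2660 - 1*(-310/77) = 2660 + 310/77 = 205130/77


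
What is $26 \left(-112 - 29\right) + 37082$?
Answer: $33416$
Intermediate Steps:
$26 \left(-112 - 29\right) + 37082 = 26 \left(-141\right) + 37082 = -3666 + 37082 = 33416$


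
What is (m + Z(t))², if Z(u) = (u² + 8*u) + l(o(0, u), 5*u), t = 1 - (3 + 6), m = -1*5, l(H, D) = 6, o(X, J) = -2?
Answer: 1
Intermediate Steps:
m = -5
t = -8 (t = 1 - 1*9 = 1 - 9 = -8)
Z(u) = 6 + u² + 8*u (Z(u) = (u² + 8*u) + 6 = 6 + u² + 8*u)
(m + Z(t))² = (-5 + (6 + (-8)² + 8*(-8)))² = (-5 + (6 + 64 - 64))² = (-5 + 6)² = 1² = 1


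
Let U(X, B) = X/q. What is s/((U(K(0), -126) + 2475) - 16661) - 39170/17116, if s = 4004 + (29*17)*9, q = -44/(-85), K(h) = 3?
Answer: -15398124897/5339584382 ≈ -2.8838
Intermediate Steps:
q = 44/85 (q = -44*(-1/85) = 44/85 ≈ 0.51765)
s = 8441 (s = 4004 + 493*9 = 4004 + 4437 = 8441)
U(X, B) = 85*X/44 (U(X, B) = X/(44/85) = X*(85/44) = 85*X/44)
s/((U(K(0), -126) + 2475) - 16661) - 39170/17116 = 8441/(((85/44)*3 + 2475) - 16661) - 39170/17116 = 8441/((255/44 + 2475) - 16661) - 39170*1/17116 = 8441/(109155/44 - 16661) - 19585/8558 = 8441/(-623929/44) - 19585/8558 = 8441*(-44/623929) - 19585/8558 = -371404/623929 - 19585/8558 = -15398124897/5339584382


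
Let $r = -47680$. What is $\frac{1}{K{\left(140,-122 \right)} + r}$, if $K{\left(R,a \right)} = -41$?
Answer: $- \frac{1}{47721} \approx -2.0955 \cdot 10^{-5}$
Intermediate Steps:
$\frac{1}{K{\left(140,-122 \right)} + r} = \frac{1}{-41 - 47680} = \frac{1}{-47721} = - \frac{1}{47721}$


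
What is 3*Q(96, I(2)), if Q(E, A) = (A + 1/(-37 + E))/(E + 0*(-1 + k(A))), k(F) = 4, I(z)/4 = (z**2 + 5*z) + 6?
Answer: 4721/1888 ≈ 2.5005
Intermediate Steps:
I(z) = 24 + 4*z**2 + 20*z (I(z) = 4*((z**2 + 5*z) + 6) = 4*(6 + z**2 + 5*z) = 24 + 4*z**2 + 20*z)
Q(E, A) = (A + 1/(-37 + E))/E (Q(E, A) = (A + 1/(-37 + E))/(E + 0*(-1 + 4)) = (A + 1/(-37 + E))/(E + 0*3) = (A + 1/(-37 + E))/(E + 0) = (A + 1/(-37 + E))/E)
3*Q(96, I(2)) = 3*((1 - 37*(24 + 4*2**2 + 20*2) + (24 + 4*2**2 + 20*2)*96)/(96*(-37 + 96))) = 3*((1/96)*(1 - 37*(24 + 4*4 + 40) + (24 + 4*4 + 40)*96)/59) = 3*((1/96)*(1/59)*(1 - 37*(24 + 16 + 40) + (24 + 16 + 40)*96)) = 3*((1/96)*(1/59)*(1 - 37*80 + 80*96)) = 3*((1/96)*(1/59)*(1 - 2960 + 7680)) = 3*((1/96)*(1/59)*4721) = 3*(4721/5664) = 4721/1888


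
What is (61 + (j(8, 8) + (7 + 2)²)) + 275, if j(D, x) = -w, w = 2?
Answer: 415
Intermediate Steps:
j(D, x) = -2 (j(D, x) = -1*2 = -2)
(61 + (j(8, 8) + (7 + 2)²)) + 275 = (61 + (-2 + (7 + 2)²)) + 275 = (61 + (-2 + 9²)) + 275 = (61 + (-2 + 81)) + 275 = (61 + 79) + 275 = 140 + 275 = 415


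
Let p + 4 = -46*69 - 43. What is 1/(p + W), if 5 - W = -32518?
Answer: 1/29302 ≈ 3.4127e-5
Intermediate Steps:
W = 32523 (W = 5 - 1*(-32518) = 5 + 32518 = 32523)
p = -3221 (p = -4 + (-46*69 - 43) = -4 + (-3174 - 43) = -4 - 3217 = -3221)
1/(p + W) = 1/(-3221 + 32523) = 1/29302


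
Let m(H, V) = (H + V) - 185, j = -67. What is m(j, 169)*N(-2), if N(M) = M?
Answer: 166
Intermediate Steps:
m(H, V) = -185 + H + V
m(j, 169)*N(-2) = (-185 - 67 + 169)*(-2) = -83*(-2) = 166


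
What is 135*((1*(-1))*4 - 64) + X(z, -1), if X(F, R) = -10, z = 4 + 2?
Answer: -9190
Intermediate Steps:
z = 6
135*((1*(-1))*4 - 64) + X(z, -1) = 135*((1*(-1))*4 - 64) - 10 = 135*(-1*4 - 64) - 10 = 135*(-4 - 64) - 10 = 135*(-68) - 10 = -9180 - 10 = -9190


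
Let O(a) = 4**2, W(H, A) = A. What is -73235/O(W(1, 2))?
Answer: -73235/16 ≈ -4577.2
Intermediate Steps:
O(a) = 16
-73235/O(W(1, 2)) = -73235/16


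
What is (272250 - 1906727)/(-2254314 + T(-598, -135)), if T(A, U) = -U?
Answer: 1634477/2254179 ≈ 0.72509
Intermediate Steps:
(272250 - 1906727)/(-2254314 + T(-598, -135)) = (272250 - 1906727)/(-2254314 - 1*(-135)) = -1634477/(-2254314 + 135) = -1634477/(-2254179) = -1634477*(-1/2254179) = 1634477/2254179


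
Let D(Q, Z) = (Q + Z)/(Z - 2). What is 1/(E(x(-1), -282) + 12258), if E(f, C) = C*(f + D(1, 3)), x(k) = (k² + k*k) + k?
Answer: 1/10848 ≈ 9.2183e-5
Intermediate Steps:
x(k) = k + 2*k² (x(k) = (k² + k²) + k = 2*k² + k = k + 2*k²)
D(Q, Z) = (Q + Z)/(-2 + Z)
E(f, C) = C*(4 + f) (E(f, C) = C*(f + (1 + 3)/(-2 + 3)) = C*(f + 4/1) = C*(f + 1*4) = C*(f + 4) = C*(4 + f))
1/(E(x(-1), -282) + 12258) = 1/(-282*(4 - (1 + 2*(-1))) + 12258) = 1/(-282*(4 - (1 - 2)) + 12258) = 1/(-282*(4 - 1*(-1)) + 12258) = 1/(-282*(4 + 1) + 12258) = 1/(-282*5 + 12258) = 1/(-1410 + 12258) = 1/10848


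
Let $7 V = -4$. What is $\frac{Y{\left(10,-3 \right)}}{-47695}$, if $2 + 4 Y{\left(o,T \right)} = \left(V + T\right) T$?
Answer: $- \frac{61}{1335460} \approx -4.5677 \cdot 10^{-5}$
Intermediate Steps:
$V = - \frac{4}{7}$ ($V = \frac{1}{7} \left(-4\right) = - \frac{4}{7} \approx -0.57143$)
$Y{\left(o,T \right)} = - \frac{1}{2} + \frac{T \left(- \frac{4}{7} + T\right)}{4}$ ($Y{\left(o,T \right)} = - \frac{1}{2} + \frac{\left(- \frac{4}{7} + T\right) T}{4} = - \frac{1}{2} + \frac{T \left(- \frac{4}{7} + T\right)}{4}$)
$\frac{Y{\left(10,-3 \right)}}{-47695} = \frac{- \frac{1}{2} - - \frac{3}{7} + \frac{\left(-3\right)^{2}}{4}}{-47695} = \left(- \frac{1}{2} + \frac{3}{7} + \frac{1}{4} \cdot 9\right) \left(- \frac{1}{47695}\right) = \left(- \frac{1}{2} + \frac{3}{7} + \frac{9}{4}\right) \left(- \frac{1}{47695}\right) = \frac{61}{28} \left(- \frac{1}{47695}\right) = - \frac{61}{1335460}$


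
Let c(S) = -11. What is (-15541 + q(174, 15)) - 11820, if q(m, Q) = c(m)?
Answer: -27372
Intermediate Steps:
q(m, Q) = -11
(-15541 + q(174, 15)) - 11820 = (-15541 - 11) - 11820 = -15552 - 11820 = -27372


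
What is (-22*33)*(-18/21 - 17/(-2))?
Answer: -38841/7 ≈ -5548.7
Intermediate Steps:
(-22*33)*(-18/21 - 17/(-2)) = -726*(-18*1/21 - 17*(-½)) = -726*(-6/7 + 17/2) = -726*107/14 = -38841/7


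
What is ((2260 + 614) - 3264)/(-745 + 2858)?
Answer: -390/2113 ≈ -0.18457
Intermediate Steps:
((2260 + 614) - 3264)/(-745 + 2858) = (2874 - 3264)/2113 = -390*1/2113 = -390/2113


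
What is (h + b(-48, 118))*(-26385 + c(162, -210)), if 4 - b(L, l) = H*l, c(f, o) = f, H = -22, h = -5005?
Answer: 63066315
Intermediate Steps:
b(L, l) = 4 + 22*l (b(L, l) = 4 - (-22)*l = 4 + 22*l)
(h + b(-48, 118))*(-26385 + c(162, -210)) = (-5005 + (4 + 22*118))*(-26385 + 162) = (-5005 + (4 + 2596))*(-26223) = (-5005 + 2600)*(-26223) = -2405*(-26223) = 63066315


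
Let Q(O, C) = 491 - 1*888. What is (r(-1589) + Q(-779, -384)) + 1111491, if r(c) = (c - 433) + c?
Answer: 1107483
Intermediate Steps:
Q(O, C) = -397 (Q(O, C) = 491 - 888 = -397)
r(c) = -433 + 2*c (r(c) = (-433 + c) + c = -433 + 2*c)
(r(-1589) + Q(-779, -384)) + 1111491 = ((-433 + 2*(-1589)) - 397) + 1111491 = ((-433 - 3178) - 397) + 1111491 = (-3611 - 397) + 1111491 = -4008 + 1111491 = 1107483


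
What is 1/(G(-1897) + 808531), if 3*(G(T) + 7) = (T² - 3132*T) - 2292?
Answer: 3/11963293 ≈ 2.5077e-7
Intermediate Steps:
G(T) = -771 - 1044*T + T²/3 (G(T) = -7 + ((T² - 3132*T) - 2292)/3 = -7 + (-2292 + T² - 3132*T)/3 = -7 + (-764 - 1044*T + T²/3) = -771 - 1044*T + T²/3)
1/(G(-1897) + 808531) = 1/((-771 - 1044*(-1897) + (⅓)*(-1897)²) + 808531) = 1/((-771 + 1980468 + (⅓)*3598609) + 808531) = 1/((-771 + 1980468 + 3598609/3) + 808531) = 1/(9537700/3 + 808531) = 1/(11963293/3) = 3/11963293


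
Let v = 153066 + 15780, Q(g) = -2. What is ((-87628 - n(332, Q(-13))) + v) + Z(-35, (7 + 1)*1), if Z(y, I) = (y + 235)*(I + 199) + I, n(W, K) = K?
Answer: 122628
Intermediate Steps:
v = 168846
Z(y, I) = I + (199 + I)*(235 + y) (Z(y, I) = (235 + y)*(199 + I) + I = (199 + I)*(235 + y) + I = I + (199 + I)*(235 + y))
((-87628 - n(332, Q(-13))) + v) + Z(-35, (7 + 1)*1) = ((-87628 - 1*(-2)) + 168846) + (46765 + 199*(-35) + 236*((7 + 1)*1) + ((7 + 1)*1)*(-35)) = ((-87628 + 2) + 168846) + (46765 - 6965 + 236*(8*1) + (8*1)*(-35)) = (-87626 + 168846) + (46765 - 6965 + 236*8 + 8*(-35)) = 81220 + (46765 - 6965 + 1888 - 280) = 81220 + 41408 = 122628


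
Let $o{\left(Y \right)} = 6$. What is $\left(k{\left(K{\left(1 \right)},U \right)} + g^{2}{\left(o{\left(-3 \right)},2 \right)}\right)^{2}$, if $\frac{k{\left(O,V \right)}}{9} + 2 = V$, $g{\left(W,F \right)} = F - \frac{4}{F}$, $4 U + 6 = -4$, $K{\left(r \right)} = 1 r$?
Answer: $\frac{6561}{4} \approx 1640.3$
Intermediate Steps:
$K{\left(r \right)} = r$
$U = - \frac{5}{2}$ ($U = - \frac{3}{2} + \frac{1}{4} \left(-4\right) = - \frac{3}{2} - 1 = - \frac{5}{2} \approx -2.5$)
$g{\left(W,F \right)} = F - \frac{4}{F}$
$k{\left(O,V \right)} = -18 + 9 V$
$\left(k{\left(K{\left(1 \right)},U \right)} + g^{2}{\left(o{\left(-3 \right)},2 \right)}\right)^{2} = \left(\left(-18 + 9 \left(- \frac{5}{2}\right)\right) + \left(2 - \frac{4}{2}\right)^{2}\right)^{2} = \left(\left(-18 - \frac{45}{2}\right) + \left(2 - 2\right)^{2}\right)^{2} = \left(- \frac{81}{2} + \left(2 - 2\right)^{2}\right)^{2} = \left(- \frac{81}{2} + 0^{2}\right)^{2} = \left(- \frac{81}{2} + 0\right)^{2} = \left(- \frac{81}{2}\right)^{2} = \frac{6561}{4}$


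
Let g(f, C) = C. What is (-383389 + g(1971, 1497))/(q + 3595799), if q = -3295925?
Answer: -8302/6519 ≈ -1.2735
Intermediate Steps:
(-383389 + g(1971, 1497))/(q + 3595799) = (-383389 + 1497)/(-3295925 + 3595799) = -381892/299874 = -381892*1/299874 = -8302/6519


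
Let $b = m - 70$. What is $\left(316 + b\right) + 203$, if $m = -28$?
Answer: $421$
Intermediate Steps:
$b = -98$ ($b = -28 - 70 = -98$)
$\left(316 + b\right) + 203 = \left(316 - 98\right) + 203 = 218 + 203 = 421$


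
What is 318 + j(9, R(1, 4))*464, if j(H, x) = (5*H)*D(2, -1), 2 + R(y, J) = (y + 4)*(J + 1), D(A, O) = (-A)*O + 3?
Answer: 104718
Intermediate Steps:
D(A, O) = 3 - A*O (D(A, O) = -A*O + 3 = 3 - A*O)
R(y, J) = -2 + (1 + J)*(4 + y) (R(y, J) = -2 + (y + 4)*(J + 1) = -2 + (4 + y)*(1 + J) = -2 + (1 + J)*(4 + y))
j(H, x) = 25*H (j(H, x) = (5*H)*(3 - 1*2*(-1)) = (5*H)*(3 + 2) = (5*H)*5 = 25*H)
318 + j(9, R(1, 4))*464 = 318 + (25*9)*464 = 318 + 225*464 = 318 + 104400 = 104718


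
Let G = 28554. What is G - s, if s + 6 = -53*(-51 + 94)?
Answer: 30839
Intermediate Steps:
s = -2285 (s = -6 - 53*(-51 + 94) = -6 - 53*43 = -6 - 2279 = -2285)
G - s = 28554 - 1*(-2285) = 28554 + 2285 = 30839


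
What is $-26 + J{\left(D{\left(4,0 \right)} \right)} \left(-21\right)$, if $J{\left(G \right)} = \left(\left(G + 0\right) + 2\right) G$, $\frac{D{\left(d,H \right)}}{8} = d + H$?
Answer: $-22874$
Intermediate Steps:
$D{\left(d,H \right)} = 8 H + 8 d$ ($D{\left(d,H \right)} = 8 \left(d + H\right) = 8 \left(H + d\right) = 8 H + 8 d$)
$J{\left(G \right)} = G \left(2 + G\right)$ ($J{\left(G \right)} = \left(G + 2\right) G = \left(2 + G\right) G = G \left(2 + G\right)$)
$-26 + J{\left(D{\left(4,0 \right)} \right)} \left(-21\right) = -26 + \left(8 \cdot 0 + 8 \cdot 4\right) \left(2 + \left(8 \cdot 0 + 8 \cdot 4\right)\right) \left(-21\right) = -26 + \left(0 + 32\right) \left(2 + \left(0 + 32\right)\right) \left(-21\right) = -26 + 32 \left(2 + 32\right) \left(-21\right) = -26 + 32 \cdot 34 \left(-21\right) = -26 + 1088 \left(-21\right) = -26 - 22848 = -22874$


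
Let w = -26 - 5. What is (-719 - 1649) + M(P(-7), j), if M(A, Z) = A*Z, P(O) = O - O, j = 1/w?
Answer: -2368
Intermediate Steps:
w = -31
j = -1/31 (j = 1/(-31) = -1/31 ≈ -0.032258)
P(O) = 0
(-719 - 1649) + M(P(-7), j) = (-719 - 1649) + 0*(-1/31) = -2368 + 0 = -2368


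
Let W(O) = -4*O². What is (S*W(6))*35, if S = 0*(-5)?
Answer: 0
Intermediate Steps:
S = 0
(S*W(6))*35 = (0*(-4*6²))*35 = (0*(-4*36))*35 = (0*(-144))*35 = 0*35 = 0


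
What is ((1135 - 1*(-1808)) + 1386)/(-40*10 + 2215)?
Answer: 1443/605 ≈ 2.3851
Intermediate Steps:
((1135 - 1*(-1808)) + 1386)/(-40*10 + 2215) = ((1135 + 1808) + 1386)/(-400 + 2215) = (2943 + 1386)/1815 = 4329*(1/1815) = 1443/605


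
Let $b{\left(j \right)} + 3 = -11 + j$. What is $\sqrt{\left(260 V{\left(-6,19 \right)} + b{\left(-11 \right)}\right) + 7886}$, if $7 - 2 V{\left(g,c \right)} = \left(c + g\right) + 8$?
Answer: $\sqrt{6041} \approx 77.724$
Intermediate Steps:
$b{\left(j \right)} = -14 + j$ ($b{\left(j \right)} = -3 + \left(-11 + j\right) = -14 + j$)
$V{\left(g,c \right)} = - \frac{1}{2} - \frac{c}{2} - \frac{g}{2}$ ($V{\left(g,c \right)} = \frac{7}{2} - \frac{\left(c + g\right) + 8}{2} = \frac{7}{2} - \frac{8 + c + g}{2} = \frac{7}{2} - \left(4 + \frac{c}{2} + \frac{g}{2}\right) = - \frac{1}{2} - \frac{c}{2} - \frac{g}{2}$)
$\sqrt{\left(260 V{\left(-6,19 \right)} + b{\left(-11 \right)}\right) + 7886} = \sqrt{\left(260 \left(- \frac{1}{2} - \frac{19}{2} - -3\right) - 25\right) + 7886} = \sqrt{\left(260 \left(- \frac{1}{2} - \frac{19}{2} + 3\right) - 25\right) + 7886} = \sqrt{\left(260 \left(-7\right) - 25\right) + 7886} = \sqrt{\left(-1820 - 25\right) + 7886} = \sqrt{-1845 + 7886} = \sqrt{6041}$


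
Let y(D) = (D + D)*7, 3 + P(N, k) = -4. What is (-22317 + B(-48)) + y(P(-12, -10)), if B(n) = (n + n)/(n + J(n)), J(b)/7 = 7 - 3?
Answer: -112051/5 ≈ -22410.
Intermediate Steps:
P(N, k) = -7 (P(N, k) = -3 - 4 = -7)
y(D) = 14*D (y(D) = (2*D)*7 = 14*D)
J(b) = 28 (J(b) = 7*(7 - 3) = 7*4 = 28)
B(n) = 2*n/(28 + n) (B(n) = (n + n)/(n + 28) = (2*n)/(28 + n) = 2*n/(28 + n))
(-22317 + B(-48)) + y(P(-12, -10)) = (-22317 + 2*(-48)/(28 - 48)) + 14*(-7) = (-22317 + 2*(-48)/(-20)) - 98 = (-22317 + 2*(-48)*(-1/20)) - 98 = (-22317 + 24/5) - 98 = -111561/5 - 98 = -112051/5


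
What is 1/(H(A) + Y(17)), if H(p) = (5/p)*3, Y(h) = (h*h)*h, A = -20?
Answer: 4/19649 ≈ 0.00020357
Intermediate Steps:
Y(h) = h**3 (Y(h) = h**2*h = h**3)
H(p) = 15/p
1/(H(A) + Y(17)) = 1/(15/(-20) + 17**3) = 1/(15*(-1/20) + 4913) = 1/(-3/4 + 4913) = 1/(19649/4) = 4/19649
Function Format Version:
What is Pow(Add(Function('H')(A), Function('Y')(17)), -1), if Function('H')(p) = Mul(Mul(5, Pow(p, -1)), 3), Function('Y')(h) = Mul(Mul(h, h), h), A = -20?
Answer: Rational(4, 19649) ≈ 0.00020357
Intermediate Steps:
Function('Y')(h) = Pow(h, 3) (Function('Y')(h) = Mul(Pow(h, 2), h) = Pow(h, 3))
Function('H')(p) = Mul(15, Pow(p, -1))
Pow(Add(Function('H')(A), Function('Y')(17)), -1) = Pow(Add(Mul(15, Pow(-20, -1)), Pow(17, 3)), -1) = Pow(Add(Mul(15, Rational(-1, 20)), 4913), -1) = Pow(Add(Rational(-3, 4), 4913), -1) = Pow(Rational(19649, 4), -1) = Rational(4, 19649)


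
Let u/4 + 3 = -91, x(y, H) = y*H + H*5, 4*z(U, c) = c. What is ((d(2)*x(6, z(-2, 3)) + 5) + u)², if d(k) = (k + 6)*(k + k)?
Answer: 11449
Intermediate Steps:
z(U, c) = c/4
x(y, H) = 5*H + H*y (x(y, H) = H*y + 5*H = 5*H + H*y)
u = -376 (u = -12 + 4*(-91) = -12 - 364 = -376)
d(k) = 2*k*(6 + k) (d(k) = (6 + k)*(2*k) = 2*k*(6 + k))
((d(2)*x(6, z(-2, 3)) + 5) + u)² = (((2*2*(6 + 2))*(((¼)*3)*(5 + 6)) + 5) - 376)² = (((2*2*8)*((¾)*11) + 5) - 376)² = ((32*(33/4) + 5) - 376)² = ((264 + 5) - 376)² = (269 - 376)² = (-107)² = 11449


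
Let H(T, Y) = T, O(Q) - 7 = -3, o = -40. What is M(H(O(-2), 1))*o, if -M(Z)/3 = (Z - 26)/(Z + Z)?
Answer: -330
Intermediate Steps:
O(Q) = 4 (O(Q) = 7 - 3 = 4)
M(Z) = -3*(-26 + Z)/(2*Z) (M(Z) = -3*(Z - 26)/(Z + Z) = -3*(-26 + Z)/(2*Z))
M(H(O(-2), 1))*o = (-3/2 + 39/4)*(-40) = (33/4)*(-40) = -330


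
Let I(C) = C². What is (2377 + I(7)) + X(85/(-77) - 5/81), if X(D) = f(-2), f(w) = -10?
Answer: 2416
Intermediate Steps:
X(D) = -10
(2377 + I(7)) + X(85/(-77) - 5/81) = (2377 + 7²) - 10 = (2377 + 49) - 10 = 2426 - 10 = 2416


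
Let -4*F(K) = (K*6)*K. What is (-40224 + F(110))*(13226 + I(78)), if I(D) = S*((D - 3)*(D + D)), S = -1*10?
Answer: 6057703476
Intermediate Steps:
S = -10
I(D) = -20*D*(-3 + D) (I(D) = -10*(D - 3)*(D + D) = -10*(-3 + D)*2*D = -20*D*(-3 + D))
F(K) = -3*K²/2 (F(K) = -K*6*K/4 = -6*K*K/4 = -3*K²/2)
(-40224 + F(110))*(13226 + I(78)) = (-40224 - 3/2*110²)*(13226 + 20*78*(3 - 1*78)) = (-40224 - 3/2*12100)*(13226 + 20*78*(3 - 78)) = (-40224 - 18150)*(13226 + 20*78*(-75)) = -58374*(13226 - 117000) = -58374*(-103774) = 6057703476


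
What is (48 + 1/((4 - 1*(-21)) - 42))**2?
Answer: 664225/289 ≈ 2298.4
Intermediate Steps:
(48 + 1/((4 - 1*(-21)) - 42))**2 = (48 + 1/((4 + 21) - 42))**2 = (48 + 1/(25 - 42))**2 = (48 + 1/(-17))**2 = (48 - 1/17)**2 = (815/17)**2 = 664225/289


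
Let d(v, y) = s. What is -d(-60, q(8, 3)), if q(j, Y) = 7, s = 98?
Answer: -98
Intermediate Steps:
d(v, y) = 98
-d(-60, q(8, 3)) = -1*98 = -98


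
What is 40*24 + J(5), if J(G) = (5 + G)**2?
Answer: 1060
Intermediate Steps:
40*24 + J(5) = 40*24 + (5 + 5)**2 = 960 + 10**2 = 960 + 100 = 1060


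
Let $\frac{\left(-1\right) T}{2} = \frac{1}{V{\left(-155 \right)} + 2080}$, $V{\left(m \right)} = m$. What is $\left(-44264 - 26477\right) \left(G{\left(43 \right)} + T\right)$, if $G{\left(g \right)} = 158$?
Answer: $- \frac{1955975788}{175} \approx -1.1177 \cdot 10^{7}$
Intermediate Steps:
$T = - \frac{2}{1925}$ ($T = - \frac{2}{-155 + 2080} = - \frac{2}{1925} \approx -0.001039$)
$\left(-44264 - 26477\right) \left(G{\left(43 \right)} + T\right) = \left(-44264 - 26477\right) \left(158 - \frac{2}{1925}\right) = \left(-70741\right) \frac{304148}{1925} = - \frac{1955975788}{175}$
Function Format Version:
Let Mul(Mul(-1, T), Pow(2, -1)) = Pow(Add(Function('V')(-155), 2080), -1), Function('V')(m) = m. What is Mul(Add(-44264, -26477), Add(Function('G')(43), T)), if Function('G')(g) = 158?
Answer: Rational(-1955975788, 175) ≈ -1.1177e+7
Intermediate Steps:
T = Rational(-2, 1925) (T = Mul(-2, Pow(Add(-155, 2080), -1)) = Mul(-2, Pow(1925, -1)) = Mul(-2, Rational(1, 1925)) = Rational(-2, 1925) ≈ -0.0010390)
Mul(Add(-44264, -26477), Add(Function('G')(43), T)) = Mul(Add(-44264, -26477), Add(158, Rational(-2, 1925))) = Mul(-70741, Rational(304148, 1925)) = Rational(-1955975788, 175)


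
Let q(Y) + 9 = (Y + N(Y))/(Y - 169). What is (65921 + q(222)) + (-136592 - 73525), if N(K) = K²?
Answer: -7593359/53 ≈ -1.4327e+5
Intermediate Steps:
q(Y) = -9 + (Y + Y²)/(-169 + Y) (q(Y) = -9 + (Y + Y²)/(Y - 169) = -9 + (Y + Y²)/(-169 + Y))
(65921 + q(222)) + (-136592 - 73525) = (65921 + (1521 + 222² - 8*222)/(-169 + 222)) + (-136592 - 73525) = (65921 + (1521 + 49284 - 1776)/53) - 210117 = (65921 + (1/53)*49029) - 210117 = (65921 + 49029/53) - 210117 = 3542842/53 - 210117 = -7593359/53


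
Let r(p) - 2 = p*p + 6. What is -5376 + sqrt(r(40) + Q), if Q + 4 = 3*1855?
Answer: -5376 + sqrt(7169) ≈ -5291.3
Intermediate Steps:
Q = 5561 (Q = -4 + 3*1855 = -4 + 5565 = 5561)
r(p) = 8 + p**2 (r(p) = 2 + (p*p + 6) = 2 + (p**2 + 6) = 2 + (6 + p**2) = 8 + p**2)
-5376 + sqrt(r(40) + Q) = -5376 + sqrt((8 + 40**2) + 5561) = -5376 + sqrt((8 + 1600) + 5561) = -5376 + sqrt(1608 + 5561) = -5376 + sqrt(7169)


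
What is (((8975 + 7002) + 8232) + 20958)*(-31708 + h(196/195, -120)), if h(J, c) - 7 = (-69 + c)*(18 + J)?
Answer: -103615040181/65 ≈ -1.5941e+9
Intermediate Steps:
h(J, c) = 7 + (-69 + c)*(18 + J)
(((8975 + 7002) + 8232) + 20958)*(-31708 + h(196/195, -120)) = (((8975 + 7002) + 8232) + 20958)*(-31708 + (-1235 - 13524/195 + 18*(-120) + (196/195)*(-120))) = ((15977 + 8232) + 20958)*(-31708 + (-1235 - 13524/195 - 2160 + (196*(1/195))*(-120))) = (24209 + 20958)*(-31708 + (-1235 - 69*196/195 - 2160 + (196/195)*(-120))) = 45167*(-31708 + (-1235 - 4508/65 - 2160 - 1568/13)) = 45167*(-31708 - 233023/65) = 45167*(-2294043/65) = -103615040181/65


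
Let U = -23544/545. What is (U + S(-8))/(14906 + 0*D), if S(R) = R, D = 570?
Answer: -128/37265 ≈ -0.0034349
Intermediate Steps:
U = -216/5 (U = -23544*1/545 = -216/5 ≈ -43.200)
(U + S(-8))/(14906 + 0*D) = (-216/5 - 8)/(14906 + 0*570) = -256/(5*(14906 + 0)) = -256/5/14906 = -256/5*1/14906 = -128/37265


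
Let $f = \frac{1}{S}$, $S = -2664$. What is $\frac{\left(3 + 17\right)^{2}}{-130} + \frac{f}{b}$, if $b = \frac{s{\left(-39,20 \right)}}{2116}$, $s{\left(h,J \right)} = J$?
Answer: $- \frac{539677}{173160} \approx -3.1166$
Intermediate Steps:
$b = \frac{5}{529}$ ($b = \frac{20}{2116} = 20 \cdot \frac{1}{2116} = \frac{5}{529} \approx 0.0094518$)
$f = - \frac{1}{2664}$ ($f = \frac{1}{-2664} = - \frac{1}{2664} \approx -0.00037538$)
$\frac{\left(3 + 17\right)^{2}}{-130} + \frac{f}{b} = \frac{\left(3 + 17\right)^{2}}{-130} - \frac{1}{2664 \cdot \frac{5}{529}} = 20^{2} \left(- \frac{1}{130}\right) - \frac{529}{13320} = 400 \left(- \frac{1}{130}\right) - \frac{529}{13320} = - \frac{40}{13} - \frac{529}{13320} = - \frac{539677}{173160}$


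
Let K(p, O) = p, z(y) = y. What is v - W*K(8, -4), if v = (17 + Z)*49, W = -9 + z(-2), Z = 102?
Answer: 5919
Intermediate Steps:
W = -11 (W = -9 - 2 = -11)
v = 5831 (v = (17 + 102)*49 = 119*49 = 5831)
v - W*K(8, -4) = 5831 - (-11)*8 = 5831 - 1*(-88) = 5831 + 88 = 5919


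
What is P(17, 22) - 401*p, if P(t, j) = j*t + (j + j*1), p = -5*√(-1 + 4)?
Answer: 418 + 2005*√3 ≈ 3890.8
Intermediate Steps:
p = -5*√3 ≈ -8.6602
P(t, j) = 2*j + j*t (P(t, j) = j*t + (j + j) = j*t + 2*j = 2*j + j*t)
P(17, 22) - 401*p = 22*(2 + 17) - (-2005)*√3 = 22*19 + 2005*√3 = 418 + 2005*√3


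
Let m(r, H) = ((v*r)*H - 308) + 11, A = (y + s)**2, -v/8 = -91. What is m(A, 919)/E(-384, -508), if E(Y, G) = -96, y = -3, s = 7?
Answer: -10704215/96 ≈ -1.1150e+5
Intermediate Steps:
v = 728 (v = -8*(-91) = 728)
A = 16 (A = (-3 + 7)**2 = 4**2 = 16)
m(r, H) = -297 + 728*H*r (m(r, H) = ((728*r)*H - 308) + 11 = (728*H*r - 308) + 11 = (-308 + 728*H*r) + 11 = -297 + 728*H*r)
m(A, 919)/E(-384, -508) = (-297 + 728*919*16)/(-96) = (-297 + 10704512)*(-1/96) = 10704215*(-1/96) = -10704215/96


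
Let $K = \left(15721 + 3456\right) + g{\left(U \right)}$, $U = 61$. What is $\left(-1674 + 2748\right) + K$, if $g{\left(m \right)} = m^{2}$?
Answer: $23972$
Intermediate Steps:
$K = 22898$ ($K = \left(15721 + 3456\right) + 61^{2} = 19177 + 3721 = 22898$)
$\left(-1674 + 2748\right) + K = \left(-1674 + 2748\right) + 22898 = 1074 + 22898 = 23972$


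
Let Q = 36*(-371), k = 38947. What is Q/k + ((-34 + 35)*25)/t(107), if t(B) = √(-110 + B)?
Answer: -13356/38947 - 25*I*√3/3 ≈ -0.34293 - 14.434*I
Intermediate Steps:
Q = -13356
Q/k + ((-34 + 35)*25)/t(107) = -13356/38947 + ((-34 + 35)*25)/(√(-110 + 107)) = -13356*1/38947 + (1*25)/(√(-3)) = -13356/38947 + 25/((I*√3)) = -13356/38947 + 25*(-I*√3/3) = -13356/38947 - 25*I*√3/3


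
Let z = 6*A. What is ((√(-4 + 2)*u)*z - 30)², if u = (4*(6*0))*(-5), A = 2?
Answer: 900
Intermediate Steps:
z = 12 (z = 6*2 = 12)
u = 0 (u = (4*0)*(-5) = 0*(-5) = 0)
((√(-4 + 2)*u)*z - 30)² = ((√(-4 + 2)*0)*12 - 30)² = ((√(-2)*0)*12 - 30)² = (((I*√2)*0)*12 - 30)² = (0*12 - 30)² = (0 - 30)² = (-30)² = 900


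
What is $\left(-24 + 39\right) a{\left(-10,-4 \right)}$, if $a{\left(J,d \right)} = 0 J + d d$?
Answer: $240$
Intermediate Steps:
$a{\left(J,d \right)} = d^{2}$ ($a{\left(J,d \right)} = 0 + d^{2} = d^{2}$)
$\left(-24 + 39\right) a{\left(-10,-4 \right)} = \left(-24 + 39\right) \left(-4\right)^{2} = 15 \cdot 16 = 240$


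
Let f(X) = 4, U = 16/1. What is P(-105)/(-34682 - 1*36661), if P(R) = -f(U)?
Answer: 4/71343 ≈ 5.6067e-5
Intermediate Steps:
U = 16 (U = 16*1 = 16)
P(R) = -4 (P(R) = -1*4 = -4)
P(-105)/(-34682 - 1*36661) = -4/(-34682 - 1*36661) = -4/(-34682 - 36661) = -4/(-71343) = -4*(-1/71343) = 4/71343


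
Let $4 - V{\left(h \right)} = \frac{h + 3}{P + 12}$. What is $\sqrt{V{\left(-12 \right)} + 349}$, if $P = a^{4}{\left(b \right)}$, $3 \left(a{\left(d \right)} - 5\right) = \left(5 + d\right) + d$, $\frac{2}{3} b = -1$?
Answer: $\frac{\sqrt{2520152263694}}{84493} \approx 18.789$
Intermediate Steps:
$b = - \frac{3}{2}$ ($b = \frac{3}{2} \left(-1\right) = - \frac{3}{2} \approx -1.5$)
$a{\left(d \right)} = \frac{20}{3} + \frac{2 d}{3}$ ($a{\left(d \right)} = 5 + \frac{\left(5 + d\right) + d}{3} = 5 + \frac{5 + 2 d}{3} = 5 + \left(\frac{5}{3} + \frac{2 d}{3}\right) = \frac{20}{3} + \frac{2 d}{3}$)
$P = \frac{83521}{81}$ ($P = \left(\frac{20}{3} + \frac{2}{3} \left(- \frac{3}{2}\right)\right)^{4} = \left(\frac{20}{3} - 1\right)^{4} = \left(\frac{17}{3}\right)^{4} = \frac{83521}{81} \approx 1031.1$)
$V{\left(h \right)} = \frac{337729}{84493} - \frac{81 h}{84493}$ ($V{\left(h \right)} = 4 - \frac{h + 3}{\frac{83521}{81} + 12} = 4 - \frac{3 + h}{\frac{84493}{81}} = 4 - \left(3 + h\right) \frac{81}{84493} = 4 - \left(\frac{243}{84493} + \frac{81 h}{84493}\right) = \frac{337729}{84493} - \frac{81 h}{84493}$)
$\sqrt{V{\left(-12 \right)} + 349} = \sqrt{\left(\frac{337729}{84493} - - \frac{972}{84493}\right) + 349} = \sqrt{\left(\frac{337729}{84493} + \frac{972}{84493}\right) + 349} = \sqrt{\frac{338701}{84493} + 349} = \sqrt{\frac{29826758}{84493}} = \frac{\sqrt{2520152263694}}{84493}$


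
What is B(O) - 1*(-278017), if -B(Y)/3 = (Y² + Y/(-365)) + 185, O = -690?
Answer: -84011588/73 ≈ -1.1508e+6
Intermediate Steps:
B(Y) = -555 - 3*Y² + 3*Y/365 (B(Y) = -3*((Y² + Y/(-365)) + 185) = -3*((Y² - Y/365) + 185) = -3*(185 + Y² - Y/365) = -555 - 3*Y² + 3*Y/365)
B(O) - 1*(-278017) = (-555 - 3*(-690)² + (3/365)*(-690)) - 1*(-278017) = (-555 - 3*476100 - 414/73) + 278017 = (-555 - 1428300 - 414/73) + 278017 = -104306829/73 + 278017 = -84011588/73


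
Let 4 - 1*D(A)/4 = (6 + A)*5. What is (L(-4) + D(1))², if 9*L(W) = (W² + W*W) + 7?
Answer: 128881/9 ≈ 14320.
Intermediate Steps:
L(W) = 7/9 + 2*W²/9 (L(W) = ((W² + W*W) + 7)/9 = ((W² + W²) + 7)/9 = (2*W² + 7)/9 = (7 + 2*W²)/9 = 7/9 + 2*W²/9)
D(A) = -104 - 20*A (D(A) = 16 - 4*(6 + A)*5 = 16 - 4*(30 + 5*A) = 16 + (-120 - 20*A) = -104 - 20*A)
(L(-4) + D(1))² = ((7/9 + (2/9)*(-4)²) + (-104 - 20*1))² = ((7/9 + (2/9)*16) + (-104 - 20))² = ((7/9 + 32/9) - 124)² = (13/3 - 124)² = (-359/3)² = 128881/9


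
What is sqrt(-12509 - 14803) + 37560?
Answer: 37560 + 4*I*sqrt(1707) ≈ 37560.0 + 165.26*I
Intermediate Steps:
sqrt(-12509 - 14803) + 37560 = sqrt(-27312) + 37560 = 4*I*sqrt(1707) + 37560 = 37560 + 4*I*sqrt(1707)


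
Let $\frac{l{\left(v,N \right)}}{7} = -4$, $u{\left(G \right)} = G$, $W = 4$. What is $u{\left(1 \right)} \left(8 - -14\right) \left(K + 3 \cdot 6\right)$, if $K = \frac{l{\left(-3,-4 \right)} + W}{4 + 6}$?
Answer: $\frac{1716}{5} \approx 343.2$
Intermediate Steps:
$l{\left(v,N \right)} = -28$ ($l{\left(v,N \right)} = 7 \left(-4\right) = -28$)
$K = - \frac{12}{5}$ ($K = \frac{-28 + 4}{4 + 6} = - \frac{24}{10} = \left(-24\right) \frac{1}{10} = - \frac{12}{5} \approx -2.4$)
$u{\left(1 \right)} \left(8 - -14\right) \left(K + 3 \cdot 6\right) = 1 \left(8 - -14\right) \left(- \frac{12}{5} + 3 \cdot 6\right) = 1 \left(8 + 14\right) \left(- \frac{12}{5} + 18\right) = 1 \cdot 22 \cdot \frac{78}{5} = 22 \cdot \frac{78}{5} = \frac{1716}{5}$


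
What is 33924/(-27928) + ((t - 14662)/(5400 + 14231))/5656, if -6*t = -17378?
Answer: -1412628717151/1162847938728 ≈ -1.2148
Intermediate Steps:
t = 8689/3 (t = -⅙*(-17378) = 8689/3 ≈ 2896.3)
33924/(-27928) + ((t - 14662)/(5400 + 14231))/5656 = 33924/(-27928) + ((8689/3 - 14662)/(5400 + 14231))/5656 = 33924*(-1/27928) - 35297/3/19631*(1/5656) = -8481/6982 - 35297/3*1/19631*(1/5656) = -8481/6982 - 35297/58893*1/5656 = -8481/6982 - 35297/333098808 = -1412628717151/1162847938728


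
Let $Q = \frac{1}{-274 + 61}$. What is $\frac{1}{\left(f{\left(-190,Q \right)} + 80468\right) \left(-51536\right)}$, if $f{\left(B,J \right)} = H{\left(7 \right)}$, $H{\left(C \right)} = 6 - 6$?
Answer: $- \frac{1}{4146998848} \approx -2.4114 \cdot 10^{-10}$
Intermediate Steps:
$H{\left(C \right)} = 0$ ($H{\left(C \right)} = 6 - 6 = 0$)
$Q = - \frac{1}{213}$ ($Q = \frac{1}{-213} = - \frac{1}{213} \approx -0.0046948$)
$f{\left(B,J \right)} = 0$
$\frac{1}{\left(f{\left(-190,Q \right)} + 80468\right) \left(-51536\right)} = \frac{1}{\left(0 + 80468\right) \left(-51536\right)} = \frac{1}{80468} \left(- \frac{1}{51536}\right) = - \frac{1}{4146998848}$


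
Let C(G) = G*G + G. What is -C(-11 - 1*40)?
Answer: -2550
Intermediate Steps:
C(G) = G + G² (C(G) = G² + G = G + G²)
-C(-11 - 1*40) = -(-11 - 1*40)*(1 + (-11 - 1*40)) = -(-11 - 40)*(1 + (-11 - 40)) = -(-51)*(1 - 51) = -(-51)*(-50) = -1*2550 = -2550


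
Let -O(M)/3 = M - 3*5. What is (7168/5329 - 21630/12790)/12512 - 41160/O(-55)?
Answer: -16714721049187/85279176992 ≈ -196.00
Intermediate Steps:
O(M) = 45 - 3*M (O(M) = -3*(M - 3*5) = -3*(M - 15) = -3*(-15 + M) = 45 - 3*M)
(7168/5329 - 21630/12790)/12512 - 41160/O(-55) = (7168/5329 - 21630/12790)/12512 - 41160/(45 - 3*(-55)) = (7168*(1/5329) - 21630*1/12790)*(1/12512) - 41160/(45 + 165) = (7168/5329 - 2163/1279)*(1/12512) - 41160/210 = -2358755/6815791*1/12512 - 41160*1/210 = -2358755/85279176992 - 196 = -16714721049187/85279176992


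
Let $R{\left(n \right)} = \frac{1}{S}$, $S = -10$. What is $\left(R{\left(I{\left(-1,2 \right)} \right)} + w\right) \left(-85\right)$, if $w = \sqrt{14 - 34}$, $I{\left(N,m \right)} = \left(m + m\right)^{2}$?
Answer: $\frac{17}{2} - 170 i \sqrt{5} \approx 8.5 - 380.13 i$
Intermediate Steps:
$I{\left(N,m \right)} = 4 m^{2}$ ($I{\left(N,m \right)} = \left(2 m\right)^{2} = 4 m^{2}$)
$w = 2 i \sqrt{5}$ ($w = \sqrt{-20} = 2 i \sqrt{5} \approx 4.4721 i$)
$R{\left(n \right)} = - \frac{1}{10}$ ($R{\left(n \right)} = \frac{1}{-10} = - \frac{1}{10}$)
$\left(R{\left(I{\left(-1,2 \right)} \right)} + w\right) \left(-85\right) = \left(- \frac{1}{10} + 2 i \sqrt{5}\right) \left(-85\right) = \frac{17}{2} - 170 i \sqrt{5}$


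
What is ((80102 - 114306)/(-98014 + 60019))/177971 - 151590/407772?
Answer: -3349800219827/9010972500990 ≈ -0.37175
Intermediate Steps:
((80102 - 114306)/(-98014 + 60019))/177971 - 151590/407772 = -34204/(-37995)*(1/177971) - 151590*1/407772 = -34204*(-1/37995)*(1/177971) - 25265/67962 = (2012/2235)*(1/177971) - 25265/67962 = 2012/397765185 - 25265/67962 = -3349800219827/9010972500990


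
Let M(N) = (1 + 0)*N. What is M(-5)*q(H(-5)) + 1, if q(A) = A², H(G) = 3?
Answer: -44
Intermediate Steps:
M(N) = N (M(N) = 1*N = N)
M(-5)*q(H(-5)) + 1 = -5*3² + 1 = -5*9 + 1 = -45 + 1 = -44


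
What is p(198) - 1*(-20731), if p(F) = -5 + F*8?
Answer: 22310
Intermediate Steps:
p(F) = -5 + 8*F
p(198) - 1*(-20731) = (-5 + 8*198) - 1*(-20731) = (-5 + 1584) + 20731 = 1579 + 20731 = 22310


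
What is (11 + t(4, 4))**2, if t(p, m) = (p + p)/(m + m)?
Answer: 144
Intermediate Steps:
t(p, m) = p/m (t(p, m) = (2*p)/((2*m)) = (2*p)*(1/(2*m)) = p/m)
(11 + t(4, 4))**2 = (11 + 4/4)**2 = (11 + 4*(1/4))**2 = (11 + 1)**2 = 12**2 = 144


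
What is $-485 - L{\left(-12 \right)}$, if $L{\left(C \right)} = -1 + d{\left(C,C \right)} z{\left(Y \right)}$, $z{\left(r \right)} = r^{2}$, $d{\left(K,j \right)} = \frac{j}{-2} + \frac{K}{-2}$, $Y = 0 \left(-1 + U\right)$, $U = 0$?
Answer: $-484$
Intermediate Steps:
$Y = 0$ ($Y = 0 \left(-1 + 0\right) = 0 \left(-1\right) = 0$)
$d{\left(K,j \right)} = - \frac{K}{2} - \frac{j}{2}$ ($d{\left(K,j \right)} = j \left(- \frac{1}{2}\right) + K \left(- \frac{1}{2}\right) = - \frac{j}{2} - \frac{K}{2} = - \frac{K}{2} - \frac{j}{2}$)
$L{\left(C \right)} = -1$ ($L{\left(C \right)} = -1 + \left(- \frac{C}{2} - \frac{C}{2}\right) 0^{2} = -1 + - C 0 = -1 + 0 = -1$)
$-485 - L{\left(-12 \right)} = -485 - -1 = -485 + 1 = -484$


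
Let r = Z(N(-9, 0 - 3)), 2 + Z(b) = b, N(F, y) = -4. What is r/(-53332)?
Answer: 3/26666 ≈ 0.00011250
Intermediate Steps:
Z(b) = -2 + b
r = -6 (r = -2 - 4 = -6)
r/(-53332) = -6/(-53332) = -6*(-1/53332) = 3/26666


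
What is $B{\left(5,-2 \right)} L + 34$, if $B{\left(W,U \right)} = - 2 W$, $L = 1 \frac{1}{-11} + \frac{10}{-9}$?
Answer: $\frac{4556}{99} \approx 46.02$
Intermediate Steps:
$L = - \frac{119}{99}$ ($L = 1 \left(- \frac{1}{11}\right) + 10 \left(- \frac{1}{9}\right) = - \frac{1}{11} - \frac{10}{9} = - \frac{119}{99} \approx -1.202$)
$B{\left(5,-2 \right)} L + 34 = \left(-2\right) 5 \left(- \frac{119}{99}\right) + 34 = \left(-10\right) \left(- \frac{119}{99}\right) + 34 = \frac{1190}{99} + 34 = \frac{4556}{99}$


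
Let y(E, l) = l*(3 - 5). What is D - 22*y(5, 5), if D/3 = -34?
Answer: 118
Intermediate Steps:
y(E, l) = -2*l (y(E, l) = l*(-2) = -2*l)
D = -102 (D = 3*(-34) = -102)
D - 22*y(5, 5) = -102 - (-44)*5 = -102 - 22*(-10) = -102 + 220 = 118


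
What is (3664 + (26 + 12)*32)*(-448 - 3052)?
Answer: -17080000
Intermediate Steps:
(3664 + (26 + 12)*32)*(-448 - 3052) = (3664 + 38*32)*(-3500) = (3664 + 1216)*(-3500) = 4880*(-3500) = -17080000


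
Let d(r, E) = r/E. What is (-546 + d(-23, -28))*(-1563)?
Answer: 23859195/28 ≈ 8.5211e+5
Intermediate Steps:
(-546 + d(-23, -28))*(-1563) = (-546 - 23/(-28))*(-1563) = (-546 - 23*(-1/28))*(-1563) = (-546 + 23/28)*(-1563) = -15265/28*(-1563) = 23859195/28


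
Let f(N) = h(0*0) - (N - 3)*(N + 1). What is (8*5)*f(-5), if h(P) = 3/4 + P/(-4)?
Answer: -1250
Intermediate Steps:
h(P) = ¾ - P/4 (h(P) = 3*(¼) + P*(-¼) = ¾ - P/4)
f(N) = ¾ - (1 + N)*(-3 + N) (f(N) = (¾ - 0*0) - (N - 3)*(N + 1) = (¾ - ¼*0) - (-3 + N)*(1 + N) = (¾ + 0) - (1 + N)*(-3 + N) = ¾ - (1 + N)*(-3 + N))
(8*5)*f(-5) = (8*5)*(15/4 - 1*(-5)² + 2*(-5)) = 40*(15/4 - 1*25 - 10) = 40*(15/4 - 25 - 10) = 40*(-125/4) = -1250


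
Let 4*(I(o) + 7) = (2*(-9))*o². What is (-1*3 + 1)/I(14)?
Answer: 2/889 ≈ 0.0022497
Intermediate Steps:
I(o) = -7 - 9*o²/2 (I(o) = -7 + ((2*(-9))*o²)/4 = -7 + (-18*o²)/4 = -7 - 9*o²/2)
(-1*3 + 1)/I(14) = (-1*3 + 1)/(-7 - 9/2*14²) = (-3 + 1)/(-7 - 9/2*196) = -2/(-7 - 882) = -2/(-889) = -2*(-1/889) = 2/889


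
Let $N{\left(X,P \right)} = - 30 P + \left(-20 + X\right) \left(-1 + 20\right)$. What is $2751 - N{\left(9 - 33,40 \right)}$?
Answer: $4787$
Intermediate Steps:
$N{\left(X,P \right)} = -380 - 30 P + 19 X$ ($N{\left(X,P \right)} = - 30 P + \left(-20 + X\right) 19 = - 30 P + \left(-380 + 19 X\right) = -380 - 30 P + 19 X$)
$2751 - N{\left(9 - 33,40 \right)} = 2751 - \left(-380 - 1200 + 19 \left(9 - 33\right)\right) = 2751 - \left(-380 - 1200 + 19 \left(-24\right)\right) = 2751 - \left(-380 - 1200 - 456\right) = 2751 - -2036 = 2751 + 2036 = 4787$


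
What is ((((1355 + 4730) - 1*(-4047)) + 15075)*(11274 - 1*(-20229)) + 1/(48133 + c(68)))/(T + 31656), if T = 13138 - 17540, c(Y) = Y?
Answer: 19138113564161/656835027 ≈ 29137.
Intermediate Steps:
T = -4402
((((1355 + 4730) - 1*(-4047)) + 15075)*(11274 - 1*(-20229)) + 1/(48133 + c(68)))/(T + 31656) = ((((1355 + 4730) - 1*(-4047)) + 15075)*(11274 - 1*(-20229)) + 1/(48133 + 68))/(-4402 + 31656) = (((6085 + 4047) + 15075)*(11274 + 20229) + 1/48201)/27254 = ((10132 + 15075)*31503 + 1/48201)*(1/27254) = (25207*31503 + 1/48201)*(1/27254) = (794096121 + 1/48201)*(1/27254) = (38276227128322/48201)*(1/27254) = 19138113564161/656835027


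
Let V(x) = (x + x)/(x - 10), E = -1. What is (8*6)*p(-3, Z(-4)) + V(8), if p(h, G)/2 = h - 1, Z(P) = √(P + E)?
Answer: -392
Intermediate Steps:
V(x) = 2*x/(-10 + x) (V(x) = (2*x)/(-10 + x) = 2*x/(-10 + x))
Z(P) = √(-1 + P) (Z(P) = √(P - 1) = √(-1 + P))
p(h, G) = -2 + 2*h (p(h, G) = 2*(h - 1) = 2*(-1 + h) = -2 + 2*h)
(8*6)*p(-3, Z(-4)) + V(8) = (8*6)*(-2 + 2*(-3)) + 2*8/(-10 + 8) = 48*(-2 - 6) + 2*8/(-2) = 48*(-8) + 2*8*(-½) = -384 - 8 = -392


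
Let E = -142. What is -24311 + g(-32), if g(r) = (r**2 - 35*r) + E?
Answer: -22309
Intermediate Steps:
g(r) = -142 + r**2 - 35*r (g(r) = (r**2 - 35*r) - 142 = -142 + r**2 - 35*r)
-24311 + g(-32) = -24311 + (-142 + (-32)**2 - 35*(-32)) = -24311 + (-142 + 1024 + 1120) = -24311 + 2002 = -22309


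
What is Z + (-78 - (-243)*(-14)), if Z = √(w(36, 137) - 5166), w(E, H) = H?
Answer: -3480 + I*√5029 ≈ -3480.0 + 70.915*I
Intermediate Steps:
Z = I*√5029 (Z = √(137 - 5166) = √(-5029) = I*√5029 ≈ 70.915*I)
Z + (-78 - (-243)*(-14)) = I*√5029 + (-78 - (-243)*(-14)) = I*√5029 + (-78 - 81*42) = I*√5029 + (-78 - 3402) = I*√5029 - 3480 = -3480 + I*√5029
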